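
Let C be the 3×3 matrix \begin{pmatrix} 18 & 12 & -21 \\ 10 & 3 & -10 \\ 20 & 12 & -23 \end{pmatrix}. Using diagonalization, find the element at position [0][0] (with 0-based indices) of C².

Characteristic polynomial: r^3 + 2r^2 - 9r - 18 = (r - 3)(r + 2)(r + 3), so the eigenvalues are -3, -2, 3.
r=-2: eigenvector (-3, -2, -4).
r=3: eigenvector (2, 1, 2).
r=-3: eigenvector (1, 0, 1).
P = [[-3, 2, 1], [-2, 1, 0], [-4, 2, 1]], D = diag(-2, 3, -3), P⁻¹ = [[1, 0, -1], [2, 1, -2], [0, -2, 1]].
C² = P·diag(4, 9, 9)·P⁻¹ = [[24, 0, -15], [10, 9, -10], [20, 0, -11]].
The requested entry is 24.

24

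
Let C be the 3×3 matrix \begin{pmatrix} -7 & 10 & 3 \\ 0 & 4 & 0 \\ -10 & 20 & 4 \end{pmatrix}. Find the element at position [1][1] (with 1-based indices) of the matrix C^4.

Characteristic polynomial: λ^3 - λ^2 - 10λ - 8 = (λ - 4)(λ + 1)(λ + 2), so the eigenvalues are -2, -1, 4.
λ=4: eigenvector (2, 1, 4).
λ=-1: eigenvector (1, 0, 2).
λ=-2: eigenvector (-3, 0, -5).
P = [[2, 1, -3], [1, 0, 0], [4, 2, -5]], D = diag(4, -1, -2), P⁻¹ = [[0, 1, 0], [-5, -2, 3], [-2, 0, 1]].
C⁴ = P·diag(256, 1, 16)·P⁻¹ = [[91, 510, -45], [0, 256, 0], [150, 1020, -74]].
The requested entry is 91.

91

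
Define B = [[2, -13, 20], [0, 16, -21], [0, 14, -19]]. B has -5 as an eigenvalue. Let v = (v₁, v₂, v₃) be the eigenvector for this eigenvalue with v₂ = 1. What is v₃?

1

B + 5I = [[7, -13, 20], [0, 21, -21], [0, 14, -14]].
Solving (B + 5I)v = 0 gives the eigenspace spanned by (-1, 1, 1).
With v₂ = 1, v = (-1, 1, 1), so v₃ = 1.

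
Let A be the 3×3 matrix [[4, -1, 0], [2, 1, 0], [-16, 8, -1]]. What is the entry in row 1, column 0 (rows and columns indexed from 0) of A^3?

Characteristic polynomial: λ^3 - 4λ^2 + λ + 6 = (λ - 3)(λ - 2)(λ + 1), so the eigenvalues are -1, 2, 3.
λ=2: eigenvector (1, 2, 0).
λ=3: eigenvector (-1, -1, 2).
λ=-1: eigenvector (0, 0, 1).
P = [[1, -1, 0], [2, -1, 0], [0, 2, 1]], D = diag(2, 3, -1), P⁻¹ = [[-1, 1, 0], [-2, 1, 0], [4, -2, 1]].
A³ = P·diag(8, 27, -1)·P⁻¹ = [[46, -19, 0], [38, -11, 0], [-112, 56, -1]].
The requested entry is 38.

38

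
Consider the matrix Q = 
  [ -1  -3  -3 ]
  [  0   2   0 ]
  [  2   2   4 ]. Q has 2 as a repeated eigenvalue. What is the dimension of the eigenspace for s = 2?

Q − 2I = [[-3, -3, -3], [0, 0, 0], [2, 2, 2]].
This matrix has rank 1, so its null space has dimension 3 − 1 = 2.

2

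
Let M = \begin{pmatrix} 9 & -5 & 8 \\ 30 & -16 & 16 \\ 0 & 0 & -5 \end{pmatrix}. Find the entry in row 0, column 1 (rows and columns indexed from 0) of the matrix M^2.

Characteristic polynomial: t^3 + 12t^2 + 41t + 30 = (t + 1)(t + 5)(t + 6), so the eigenvalues are -6, -5, -1.
t=-6: eigenvector (1, 3, 0).
t=-1: eigenvector (1, 2, 0).
t=-5: eigenvector (-2, -4, 1).
P = [[1, 1, -2], [3, 2, -4], [0, 0, 1]], D = diag(-6, -1, -5), P⁻¹ = [[-2, 1, 0], [3, -1, 2], [0, 0, 1]].
M² = P·diag(36, 1, 25)·P⁻¹ = [[-69, 35, -48], [-210, 106, -96], [0, 0, 25]].
The requested entry is 35.

35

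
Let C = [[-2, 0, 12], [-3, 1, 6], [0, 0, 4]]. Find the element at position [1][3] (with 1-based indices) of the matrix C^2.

Characteristic polynomial: μ^3 - 3μ^2 - 6μ + 8 = (μ - 4)(μ - 1)(μ + 2), so the eigenvalues are -2, 1, 4.
μ=-2: eigenvector (1, 1, 0).
μ=1: eigenvector (0, 1, 0).
μ=4: eigenvector (2, 0, 1).
P = [[1, 0, 2], [1, 1, 0], [0, 0, 1]], D = diag(-2, 1, 4), P⁻¹ = [[1, 0, -2], [-1, 1, 2], [0, 0, 1]].
C² = P·diag(4, 1, 16)·P⁻¹ = [[4, 0, 24], [3, 1, -6], [0, 0, 16]].
The requested entry is 24.

24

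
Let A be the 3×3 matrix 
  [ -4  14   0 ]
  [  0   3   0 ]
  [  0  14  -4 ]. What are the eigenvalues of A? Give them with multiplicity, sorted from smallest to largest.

-4, -4, 3

Characteristic polynomial: p(s) = s^3 + 5s^2 - 8s - 48 = (s - 3)(s + 4)^2.
Roots (with multiplicity): -4, -4, 3.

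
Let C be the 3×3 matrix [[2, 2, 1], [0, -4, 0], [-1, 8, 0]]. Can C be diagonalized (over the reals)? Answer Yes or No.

Characteristic polynomial: p(t) = t^3 + 2t^2 - 7t + 4 = (t - 1)^2(t + 4).
t = 1 has algebraic multiplicity 2; rank(C − 1I) = 2, so geometric multiplicity = 1.
Geometric multiplicity < algebraic multiplicity, so C is not diagonalizable.

No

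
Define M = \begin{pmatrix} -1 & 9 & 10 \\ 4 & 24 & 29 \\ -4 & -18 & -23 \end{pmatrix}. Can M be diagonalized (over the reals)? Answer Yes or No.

No

Characteristic polynomial: p(t) = t^3 - 27t - 54 = (t - 6)(t + 3)^2.
t = -3 has algebraic multiplicity 2; rank(M + 3I) = 2, so geometric multiplicity = 1.
Geometric multiplicity < algebraic multiplicity, so M is not diagonalizable.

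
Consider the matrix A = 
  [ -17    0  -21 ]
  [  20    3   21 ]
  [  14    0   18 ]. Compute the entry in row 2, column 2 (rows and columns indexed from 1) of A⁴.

Characteristic polynomial: μ^3 - 4μ^2 - 9μ + 36 = (μ - 4)(μ - 3)(μ + 3), so the eigenvalues are -3, 3, 4.
μ=3: eigenvector (0, 1, 0).
μ=-3: eigenvector (3, -3, -2).
μ=4: eigenvector (-1, 1, 1).
P = [[0, 3, -1], [1, -3, 1], [0, -2, 1]], D = diag(3, -3, 4), P⁻¹ = [[1, 1, 0], [1, 0, 1], [2, 0, 3]].
A⁴ = P·diag(81, 81, 256)·P⁻¹ = [[-269, 0, -525], [350, 81, 525], [350, 0, 606]].
The requested entry is 81.

81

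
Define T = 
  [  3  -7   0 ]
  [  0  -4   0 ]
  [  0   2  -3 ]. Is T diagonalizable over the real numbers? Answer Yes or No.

Yes

Characteristic polynomial: p(μ) = μ^3 + 4μ^2 - 9μ - 36 = (μ - 3)(μ + 3)(μ + 4).
All 3 eigenvalues are distinct, so T is diagonalizable.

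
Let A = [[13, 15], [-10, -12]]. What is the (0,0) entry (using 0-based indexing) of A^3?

Characteristic polynomial: λ^2 - λ - 6 = (λ - 3)(λ + 2), so the eigenvalues are -2, 3.
λ=-2: eigenvector (-1, 1).
λ=3: eigenvector (3, -2).
P = [[-1, 3], [1, -2]], D = diag(-2, 3), P⁻¹ = [[2, 3], [1, 1]].
A³ = P·diag(-8, 27)·P⁻¹ = [[97, 105], [-70, -78]].
The requested entry is 97.

97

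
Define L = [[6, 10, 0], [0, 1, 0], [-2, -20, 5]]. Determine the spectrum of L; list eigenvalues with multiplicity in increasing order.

Characteristic polynomial: p(r) = r^3 - 12r^2 + 41r - 30 = (r - 6)(r - 5)(r - 1).
Roots (with multiplicity): 1, 5, 6.

1, 5, 6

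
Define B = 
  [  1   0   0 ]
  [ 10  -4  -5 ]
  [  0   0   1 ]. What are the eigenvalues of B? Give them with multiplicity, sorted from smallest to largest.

-4, 1, 1

Characteristic polynomial: p(s) = s^3 + 2s^2 - 7s + 4 = (s - 1)^2(s + 4).
Roots (with multiplicity): -4, 1, 1.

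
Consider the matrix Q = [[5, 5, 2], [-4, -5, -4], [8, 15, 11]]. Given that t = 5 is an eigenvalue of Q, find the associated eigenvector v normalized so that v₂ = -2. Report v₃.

5

Q − 5I = [[0, 5, 2], [-4, -10, -4], [8, 15, 6]].
Solving (Q − 5I)v = 0 gives the eigenspace spanned by (0, -2, 5).
With v₂ = -2, v = (0, -2, 5), so v₃ = 5.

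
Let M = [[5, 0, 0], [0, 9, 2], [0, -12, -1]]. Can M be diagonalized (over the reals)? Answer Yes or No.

Characteristic polynomial: p(t) = t^3 - 13t^2 + 55t - 75 = (t - 5)^2(t - 3).
t = 5 has algebraic multiplicity 2; rank(M − 5I) = 1, so geometric multiplicity = 2.
Every eigenvalue has geometric = algebraic multiplicity, so M is diagonalizable.

Yes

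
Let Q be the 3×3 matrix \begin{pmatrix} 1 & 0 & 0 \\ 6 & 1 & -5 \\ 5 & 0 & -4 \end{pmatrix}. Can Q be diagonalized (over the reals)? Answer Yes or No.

Characteristic polynomial: p(μ) = μ^3 + 2μ^2 - 7μ + 4 = (μ - 1)^2(μ + 4).
μ = 1 has algebraic multiplicity 2; rank(Q − 1I) = 2, so geometric multiplicity = 1.
Geometric multiplicity < algebraic multiplicity, so Q is not diagonalizable.

No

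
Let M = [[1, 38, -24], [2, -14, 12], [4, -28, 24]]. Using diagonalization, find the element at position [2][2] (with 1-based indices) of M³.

Characteristic polynomial: t^3 - 11t^2 + 30t = t(t - 6)(t - 5), so the eigenvalues are 0, 5, 6.
t=5: eigenvector (5, -2, -4).
t=6: eigenvector (-2, 1, 2).
t=0: eigenvector (4, -2, -3).
P = [[5, -2, 4], [-2, 1, -2], [-4, 2, -3]], D = diag(5, 6, 0), P⁻¹ = [[1, 2, 0], [2, 1, 2], [0, -2, 1]].
M³ = P·diag(125, 216, 0)·P⁻¹ = [[-239, 818, -864], [182, -284, 432], [364, -568, 864]].
The requested entry is -284.

-284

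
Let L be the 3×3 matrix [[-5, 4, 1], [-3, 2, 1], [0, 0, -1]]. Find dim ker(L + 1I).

1

L + 1I = [[-4, 4, 1], [-3, 3, 1], [0, 0, 0]].
This matrix has rank 2, so its null space has dimension 3 − 2 = 1.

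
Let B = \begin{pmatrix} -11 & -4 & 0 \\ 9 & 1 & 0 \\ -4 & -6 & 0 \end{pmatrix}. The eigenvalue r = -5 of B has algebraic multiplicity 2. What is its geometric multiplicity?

1

B + 5I = [[-6, -4, 0], [9, 6, 0], [-4, -6, 5]].
This matrix has rank 2, so its null space has dimension 3 − 2 = 1.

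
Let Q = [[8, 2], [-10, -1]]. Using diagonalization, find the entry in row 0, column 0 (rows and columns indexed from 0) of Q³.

Characteristic polynomial: t^2 - 7t + 12 = (t - 4)(t - 3), so the eigenvalues are 3, 4.
t=3: eigenvector (-2, 5).
t=4: eigenvector (1, -2).
P = [[-2, 1], [5, -2]], D = diag(3, 4), P⁻¹ = [[2, 1], [5, 2]].
Q³ = P·diag(27, 64)·P⁻¹ = [[212, 74], [-370, -121]].
The requested entry is 212.

212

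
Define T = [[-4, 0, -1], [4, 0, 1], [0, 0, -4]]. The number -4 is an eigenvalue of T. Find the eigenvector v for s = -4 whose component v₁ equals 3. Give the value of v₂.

T + 4I = [[0, 0, -1], [4, 4, 1], [0, 0, 0]].
Solving (T + 4I)v = 0 gives the eigenspace spanned by (3, -3, 0).
With v₁ = 3, v = (3, -3, 0), so v₂ = -3.

-3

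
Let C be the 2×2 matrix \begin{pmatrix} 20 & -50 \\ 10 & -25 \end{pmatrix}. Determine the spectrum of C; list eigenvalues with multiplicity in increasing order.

-5, 0

Characteristic polynomial: p(λ) = λ^2 + 5λ = λ(λ + 5).
Roots (with multiplicity): -5, 0.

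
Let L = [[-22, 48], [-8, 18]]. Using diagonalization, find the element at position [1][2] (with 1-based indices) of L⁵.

Characteristic polynomial: s^2 + 4s - 12 = (s - 2)(s + 6), so the eigenvalues are -6, 2.
s=-6: eigenvector (3, 1).
s=2: eigenvector (-2, -1).
P = [[3, -2], [1, -1]], D = diag(-6, 2), P⁻¹ = [[1, -2], [1, -3]].
L⁵ = P·diag(-7776, 32)·P⁻¹ = [[-23392, 46848], [-7808, 15648]].
The requested entry is 46848.

46848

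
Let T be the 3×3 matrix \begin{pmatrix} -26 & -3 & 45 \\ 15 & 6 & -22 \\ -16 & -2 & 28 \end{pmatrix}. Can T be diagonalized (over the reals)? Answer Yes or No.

Characteristic polynomial: p(s) = s^3 - 8s^2 + 5s + 50 = (s - 5)^2(s + 2).
s = 5 has algebraic multiplicity 2; rank(T − 5I) = 2, so geometric multiplicity = 1.
Geometric multiplicity < algebraic multiplicity, so T is not diagonalizable.

No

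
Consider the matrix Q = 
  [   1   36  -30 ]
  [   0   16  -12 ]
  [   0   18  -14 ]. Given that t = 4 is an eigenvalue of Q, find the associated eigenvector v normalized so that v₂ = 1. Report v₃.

Q − 4I = [[-3, 36, -30], [0, 12, -12], [0, 18, -18]].
Solving (Q − 4I)v = 0 gives the eigenspace spanned by (2, 1, 1).
With v₂ = 1, v = (2, 1, 1), so v₃ = 1.

1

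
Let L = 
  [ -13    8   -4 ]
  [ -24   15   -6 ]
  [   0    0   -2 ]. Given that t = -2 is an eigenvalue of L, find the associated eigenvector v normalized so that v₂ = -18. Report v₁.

L + 2I = [[-11, 8, -4], [-24, 17, -6], [0, 0, 0]].
Solving (L + 2I)v = 0 gives the eigenspace spanned by (-12, -18, -3).
With v₂ = -18, v = (-12, -18, -3), so v₁ = -12.

-12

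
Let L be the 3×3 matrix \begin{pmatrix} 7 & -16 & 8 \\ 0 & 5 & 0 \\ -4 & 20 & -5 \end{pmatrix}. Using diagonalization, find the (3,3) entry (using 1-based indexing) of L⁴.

-79

Characteristic polynomial: t^3 - 7t^2 + 7t + 15 = (t - 5)(t - 3)(t + 1), so the eigenvalues are -1, 3, 5.
t=3: eigenvector (2, 0, -1).
t=5: eigenvector (0, 1, 2).
t=-1: eigenvector (-1, 0, 1).
P = [[2, 0, -1], [0, 1, 0], [-1, 2, 1]], D = diag(3, 5, -1), P⁻¹ = [[1, -2, 1], [0, 1, 0], [1, -4, 2]].
L⁴ = P·diag(81, 625, 1)·P⁻¹ = [[161, -320, 160], [0, 625, 0], [-80, 1408, -79]].
The requested entry is -79.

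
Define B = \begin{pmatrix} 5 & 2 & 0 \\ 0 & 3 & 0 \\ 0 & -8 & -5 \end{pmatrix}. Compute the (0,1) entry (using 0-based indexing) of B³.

98

Characteristic polynomial: r^3 - 3r^2 - 25r + 75 = (r - 5)(r - 3)(r + 5), so the eigenvalues are -5, 3, 5.
r=5: eigenvector (1, 0, 0).
r=3: eigenvector (-1, 1, -1).
r=-5: eigenvector (0, 0, 1).
P = [[1, -1, 0], [0, 1, 0], [0, -1, 1]], D = diag(5, 3, -5), P⁻¹ = [[1, 1, 0], [0, 1, 0], [0, 1, 1]].
B³ = P·diag(125, 27, -125)·P⁻¹ = [[125, 98, 0], [0, 27, 0], [0, -152, -125]].
The requested entry is 98.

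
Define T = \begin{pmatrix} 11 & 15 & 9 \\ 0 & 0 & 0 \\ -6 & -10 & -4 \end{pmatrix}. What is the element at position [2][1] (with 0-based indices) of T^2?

-50

Characteristic polynomial: r^3 - 7r^2 + 10r = r(r - 5)(r - 2), so the eigenvalues are 0, 2, 5.
r=5: eigenvector (3, 0, -2).
r=0: eigenvector (-3, 1, 2).
r=2: eigenvector (-1, 0, 1).
P = [[3, -3, -1], [0, 1, 0], [-2, 2, 1]], D = diag(5, 0, 2), P⁻¹ = [[1, 1, 1], [0, 1, 0], [2, 0, 3]].
T² = P·diag(25, 0, 4)·P⁻¹ = [[67, 75, 63], [0, 0, 0], [-42, -50, -38]].
The requested entry is -50.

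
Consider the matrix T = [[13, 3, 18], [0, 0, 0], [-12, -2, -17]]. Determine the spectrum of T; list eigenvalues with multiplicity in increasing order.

-5, 0, 1

Characteristic polynomial: p(s) = s^3 + 4s^2 - 5s = s(s - 1)(s + 5).
Roots (with multiplicity): -5, 0, 1.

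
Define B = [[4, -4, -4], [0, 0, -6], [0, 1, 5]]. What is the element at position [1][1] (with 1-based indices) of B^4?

Characteristic polynomial: λ^3 - 9λ^2 + 26λ - 24 = (λ - 4)(λ - 3)(λ - 2), so the eigenvalues are 2, 3, 4.
λ=4: eigenvector (1, 0, 0).
λ=2: eigenvector (4, 3, -1).
λ=3: eigenvector (-4, -2, 1).
P = [[1, 4, -4], [0, 3, -2], [0, -1, 1]], D = diag(4, 2, 3), P⁻¹ = [[1, 0, 4], [0, 1, 2], [0, 1, 3]].
B⁴ = P·diag(256, 16, 81)·P⁻¹ = [[256, -260, 180], [0, -114, -390], [0, 65, 211]].
The requested entry is 256.

256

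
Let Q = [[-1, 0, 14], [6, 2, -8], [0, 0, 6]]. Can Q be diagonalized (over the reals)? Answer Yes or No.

Characteristic polynomial: p(μ) = μ^3 - 7μ^2 + 4μ + 12 = (μ - 6)(μ - 2)(μ + 1).
All 3 eigenvalues are distinct, so Q is diagonalizable.

Yes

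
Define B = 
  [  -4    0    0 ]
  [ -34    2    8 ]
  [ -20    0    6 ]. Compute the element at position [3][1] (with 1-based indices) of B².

-40

Characteristic polynomial: λ^3 - 4λ^2 - 20λ + 48 = (λ - 6)(λ - 2)(λ + 4), so the eigenvalues are -4, 2, 6.
λ=2: eigenvector (0, 1, 0).
λ=-4: eigenvector (1, 3, 2).
λ=6: eigenvector (0, 2, 1).
P = [[0, 1, 0], [1, 3, 2], [0, 2, 1]], D = diag(2, -4, 6), P⁻¹ = [[1, 1, -2], [1, 0, 0], [-2, 0, 1]].
B² = P·diag(4, 16, 36)·P⁻¹ = [[16, 0, 0], [-92, 4, 64], [-40, 0, 36]].
The requested entry is -40.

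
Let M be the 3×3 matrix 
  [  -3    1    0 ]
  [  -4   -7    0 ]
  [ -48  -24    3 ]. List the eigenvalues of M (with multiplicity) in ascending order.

-5, -5, 3

Characteristic polynomial: p(λ) = λ^3 + 7λ^2 - 5λ - 75 = (λ - 3)(λ + 5)^2.
Roots (with multiplicity): -5, -5, 3.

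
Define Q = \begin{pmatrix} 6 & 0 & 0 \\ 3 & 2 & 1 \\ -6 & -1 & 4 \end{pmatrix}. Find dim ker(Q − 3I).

Q − 3I = [[3, 0, 0], [3, -1, 1], [-6, -1, 1]].
This matrix has rank 2, so its null space has dimension 3 − 2 = 1.

1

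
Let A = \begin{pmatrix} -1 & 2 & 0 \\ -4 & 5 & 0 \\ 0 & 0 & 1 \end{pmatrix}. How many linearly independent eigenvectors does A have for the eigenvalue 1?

A − 1I = [[-2, 2, 0], [-4, 4, 0], [0, 0, 0]].
This matrix has rank 1, so its null space has dimension 3 − 1 = 2.

2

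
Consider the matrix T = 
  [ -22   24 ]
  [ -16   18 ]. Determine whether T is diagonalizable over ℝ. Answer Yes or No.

Characteristic polynomial: p(μ) = μ^2 + 4μ - 12 = (μ - 2)(μ + 6).
All 2 eigenvalues are distinct, so T is diagonalizable.

Yes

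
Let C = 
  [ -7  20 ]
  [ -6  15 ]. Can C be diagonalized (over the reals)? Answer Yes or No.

Characteristic polynomial: p(μ) = μ^2 - 8μ + 15 = (μ - 5)(μ - 3).
All 2 eigenvalues are distinct, so C is diagonalizable.

Yes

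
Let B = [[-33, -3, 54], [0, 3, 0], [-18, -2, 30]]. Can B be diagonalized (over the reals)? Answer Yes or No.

Characteristic polynomial: p(λ) = λ^3 - 27λ + 54 = (λ - 3)^2(λ + 6).
λ = 3 has algebraic multiplicity 2; rank(B − 3I) = 2, so geometric multiplicity = 1.
Geometric multiplicity < algebraic multiplicity, so B is not diagonalizable.

No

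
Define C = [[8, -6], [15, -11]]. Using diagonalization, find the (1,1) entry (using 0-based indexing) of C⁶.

Characteristic polynomial: r^2 + 3r + 2 = (r + 1)(r + 2), so the eigenvalues are -2, -1.
r=-2: eigenvector (-3, -5).
r=-1: eigenvector (2, 3).
P = [[-3, 2], [-5, 3]], D = diag(-2, -1), P⁻¹ = [[3, -2], [5, -3]].
C⁶ = P·diag(64, 1)·P⁻¹ = [[-566, 378], [-945, 631]].
The requested entry is 631.

631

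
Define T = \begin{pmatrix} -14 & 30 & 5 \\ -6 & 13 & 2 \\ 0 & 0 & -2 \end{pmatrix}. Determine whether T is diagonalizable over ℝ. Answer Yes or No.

Characteristic polynomial: p(λ) = λ^3 + 3λ^2 - 4 = (λ - 1)(λ + 2)^2.
λ = -2 has algebraic multiplicity 2; rank(T + 2I) = 2, so geometric multiplicity = 1.
Geometric multiplicity < algebraic multiplicity, so T is not diagonalizable.

No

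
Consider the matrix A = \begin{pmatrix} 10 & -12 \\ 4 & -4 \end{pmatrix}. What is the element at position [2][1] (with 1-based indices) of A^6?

8064

Characteristic polynomial: μ^2 - 6μ + 8 = (μ - 4)(μ - 2), so the eigenvalues are 2, 4.
μ=4: eigenvector (2, 1).
μ=2: eigenvector (-3, -2).
P = [[2, -3], [1, -2]], D = diag(4, 2), P⁻¹ = [[2, -3], [1, -2]].
A⁶ = P·diag(4096, 64)·P⁻¹ = [[16192, -24192], [8064, -12032]].
The requested entry is 8064.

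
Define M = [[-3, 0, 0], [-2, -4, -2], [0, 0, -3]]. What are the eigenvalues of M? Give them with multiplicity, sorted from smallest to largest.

-4, -3, -3

Characteristic polynomial: p(λ) = λ^3 + 10λ^2 + 33λ + 36 = (λ + 3)^2(λ + 4).
Roots (with multiplicity): -4, -3, -3.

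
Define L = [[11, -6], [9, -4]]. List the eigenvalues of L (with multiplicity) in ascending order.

Characteristic polynomial: p(s) = s^2 - 7s + 10 = (s - 5)(s - 2).
Roots (with multiplicity): 2, 5.

2, 5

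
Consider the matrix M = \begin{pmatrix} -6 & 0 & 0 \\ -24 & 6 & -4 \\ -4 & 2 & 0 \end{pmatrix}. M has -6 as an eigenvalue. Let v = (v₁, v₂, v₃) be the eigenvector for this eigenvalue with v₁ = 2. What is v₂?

4

M + 6I = [[0, 0, 0], [-24, 12, -4], [-4, 2, 6]].
Solving (M + 6I)v = 0 gives the eigenspace spanned by (2, 4, 0).
With v₁ = 2, v = (2, 4, 0), so v₂ = 4.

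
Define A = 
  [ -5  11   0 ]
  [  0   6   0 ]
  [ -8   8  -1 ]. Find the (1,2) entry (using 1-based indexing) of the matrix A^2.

11

Characteristic polynomial: λ^3 - 31λ - 30 = (λ - 6)(λ + 1)(λ + 5), so the eigenvalues are -5, -1, 6.
λ=6: eigenvector (1, 1, 0).
λ=-5: eigenvector (-1, 0, -2).
λ=-1: eigenvector (0, 0, 1).
P = [[1, -1, 0], [1, 0, 0], [0, -2, 1]], D = diag(6, -5, -1), P⁻¹ = [[0, 1, 0], [-1, 1, 0], [-2, 2, 1]].
A² = P·diag(36, 25, 1)·P⁻¹ = [[25, 11, 0], [0, 36, 0], [48, -48, 1]].
The requested entry is 11.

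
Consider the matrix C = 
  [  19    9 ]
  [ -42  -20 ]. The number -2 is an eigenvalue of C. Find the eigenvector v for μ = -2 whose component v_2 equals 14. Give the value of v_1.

-6

C + 2I = [[21, 9], [-42, -18]].
Solving (C + 2I)v = 0 gives the eigenspace spanned by (-6, 14).
With v_2 = 14, v = (-6, 14), so v_1 = -6.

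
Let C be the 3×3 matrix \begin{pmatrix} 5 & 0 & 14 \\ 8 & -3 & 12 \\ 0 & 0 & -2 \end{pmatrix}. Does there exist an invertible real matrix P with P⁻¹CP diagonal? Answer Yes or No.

Characteristic polynomial: p(s) = s^3 - 19s - 30 = (s - 5)(s + 2)(s + 3).
All 3 eigenvalues are distinct, so C is diagonalizable.

Yes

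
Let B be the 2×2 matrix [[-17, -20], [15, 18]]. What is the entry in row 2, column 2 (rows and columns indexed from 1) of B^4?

276

Characteristic polynomial: λ^2 - λ - 6 = (λ - 3)(λ + 2), so the eigenvalues are -2, 3.
λ=-2: eigenvector (-4, 3).
λ=3: eigenvector (-1, 1).
P = [[-4, -1], [3, 1]], D = diag(-2, 3), P⁻¹ = [[-1, -1], [3, 4]].
B⁴ = P·diag(16, 81)·P⁻¹ = [[-179, -260], [195, 276]].
The requested entry is 276.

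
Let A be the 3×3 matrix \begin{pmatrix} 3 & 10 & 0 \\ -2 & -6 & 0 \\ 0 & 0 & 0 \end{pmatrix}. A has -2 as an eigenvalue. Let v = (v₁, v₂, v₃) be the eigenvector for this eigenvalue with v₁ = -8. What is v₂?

A + 2I = [[5, 10, 0], [-2, -4, 0], [0, 0, 2]].
Solving (A + 2I)v = 0 gives the eigenspace spanned by (-8, 4, 0).
With v₁ = -8, v = (-8, 4, 0), so v₂ = 4.

4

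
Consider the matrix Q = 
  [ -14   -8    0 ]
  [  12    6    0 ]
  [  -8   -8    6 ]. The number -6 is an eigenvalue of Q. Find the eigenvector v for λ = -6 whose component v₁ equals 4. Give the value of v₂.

-4

Q + 6I = [[-8, -8, 0], [12, 12, 0], [-8, -8, 12]].
Solving (Q + 6I)v = 0 gives the eigenspace spanned by (4, -4, 0).
With v₁ = 4, v = (4, -4, 0), so v₂ = -4.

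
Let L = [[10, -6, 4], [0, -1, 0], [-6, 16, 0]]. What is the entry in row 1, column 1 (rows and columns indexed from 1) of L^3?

520

Characteristic polynomial: λ^3 - 9λ^2 + 14λ + 24 = (λ - 6)(λ - 4)(λ + 1), so the eigenvalues are -1, 4, 6.
λ=6: eigenvector (1, 0, -1).
λ=-1: eigenvector (2, 1, -4).
λ=4: eigenvector (-2, 0, 3).
P = [[1, 2, -2], [0, 1, 0], [-1, -4, 3]], D = diag(6, -1, 4), P⁻¹ = [[3, 2, 2], [0, 1, 0], [1, 2, 1]].
L³ = P·diag(216, -1, 64)·P⁻¹ = [[520, 174, 304], [0, -1, 0], [-456, -44, -240]].
The requested entry is 520.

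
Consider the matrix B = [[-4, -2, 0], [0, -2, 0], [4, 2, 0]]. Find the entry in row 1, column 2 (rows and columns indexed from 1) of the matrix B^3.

-56

Characteristic polynomial: s^3 + 6s^2 + 8s = s(s + 2)(s + 4), so the eigenvalues are -4, -2, 0.
s=0: eigenvector (0, 0, 1).
s=-2: eigenvector (-1, 1, 1).
s=-4: eigenvector (1, 0, -1).
P = [[0, -1, 1], [0, 1, 0], [1, 1, -1]], D = diag(0, -2, -4), P⁻¹ = [[1, 0, 1], [0, 1, 0], [1, 1, 0]].
B³ = P·diag(0, -8, -64)·P⁻¹ = [[-64, -56, 0], [0, -8, 0], [64, 56, 0]].
The requested entry is -56.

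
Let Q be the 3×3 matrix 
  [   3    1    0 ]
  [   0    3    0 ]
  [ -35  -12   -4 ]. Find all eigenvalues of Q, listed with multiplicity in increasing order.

Characteristic polynomial: p(s) = s^3 - 2s^2 - 15s + 36 = (s - 3)^2(s + 4).
Roots (with multiplicity): -4, 3, 3.

-4, 3, 3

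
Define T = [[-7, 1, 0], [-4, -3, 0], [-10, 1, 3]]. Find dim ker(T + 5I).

T + 5I = [[-2, 1, 0], [-4, 2, 0], [-10, 1, 8]].
This matrix has rank 2, so its null space has dimension 3 − 2 = 1.

1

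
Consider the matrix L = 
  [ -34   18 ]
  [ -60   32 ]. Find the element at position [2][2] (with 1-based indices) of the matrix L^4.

Characteristic polynomial: r^2 + 2r - 8 = (r - 2)(r + 4), so the eigenvalues are -4, 2.
r=2: eigenvector (1, 2).
r=-4: eigenvector (-3, -5).
P = [[1, -3], [2, -5]], D = diag(2, -4), P⁻¹ = [[-5, 3], [-2, 1]].
L⁴ = P·diag(16, 256)·P⁻¹ = [[1456, -720], [2400, -1184]].
The requested entry is -1184.

-1184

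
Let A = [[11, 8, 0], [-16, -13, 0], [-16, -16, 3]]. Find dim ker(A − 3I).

A − 3I = [[8, 8, 0], [-16, -16, 0], [-16, -16, 0]].
This matrix has rank 1, so its null space has dimension 3 − 1 = 2.

2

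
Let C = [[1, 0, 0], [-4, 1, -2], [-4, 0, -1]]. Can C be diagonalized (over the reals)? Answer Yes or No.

Characteristic polynomial: p(r) = r^3 - r^2 - r + 1 = (r - 1)^2(r + 1).
r = 1 has algebraic multiplicity 2; rank(C − 1I) = 1, so geometric multiplicity = 2.
Every eigenvalue has geometric = algebraic multiplicity, so C is diagonalizable.

Yes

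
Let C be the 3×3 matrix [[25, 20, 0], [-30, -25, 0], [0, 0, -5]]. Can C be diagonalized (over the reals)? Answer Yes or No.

Yes

Characteristic polynomial: p(μ) = μ^3 + 5μ^2 - 25μ - 125 = (μ - 5)(μ + 5)^2.
μ = -5 has algebraic multiplicity 2; rank(C + 5I) = 1, so geometric multiplicity = 2.
Every eigenvalue has geometric = algebraic multiplicity, so C is diagonalizable.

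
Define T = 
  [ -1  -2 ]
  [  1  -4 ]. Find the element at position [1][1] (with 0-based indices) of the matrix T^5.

Characteristic polynomial: s^2 + 5s + 6 = (s + 2)(s + 3), so the eigenvalues are -3, -2.
s=-2: eigenvector (2, 1).
s=-3: eigenvector (1, 1).
P = [[2, 1], [1, 1]], D = diag(-2, -3), P⁻¹ = [[1, -1], [-1, 2]].
T⁵ = P·diag(-32, -243)·P⁻¹ = [[179, -422], [211, -454]].
The requested entry is -454.

-454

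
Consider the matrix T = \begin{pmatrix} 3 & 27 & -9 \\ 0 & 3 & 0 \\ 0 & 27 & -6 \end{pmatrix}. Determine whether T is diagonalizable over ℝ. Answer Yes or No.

Characteristic polynomial: p(s) = s^3 - 27s + 54 = (s - 3)^2(s + 6).
s = 3 has algebraic multiplicity 2; rank(T − 3I) = 1, so geometric multiplicity = 2.
Every eigenvalue has geometric = algebraic multiplicity, so T is diagonalizable.

Yes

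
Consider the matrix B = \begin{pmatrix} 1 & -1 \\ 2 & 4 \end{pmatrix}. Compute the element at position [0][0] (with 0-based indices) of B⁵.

-179

Characteristic polynomial: μ^2 - 5μ + 6 = (μ - 3)(μ - 2), so the eigenvalues are 2, 3.
μ=3: eigenvector (-1, 2).
μ=2: eigenvector (1, -1).
P = [[-1, 1], [2, -1]], D = diag(3, 2), P⁻¹ = [[1, 1], [2, 1]].
B⁵ = P·diag(243, 32)·P⁻¹ = [[-179, -211], [422, 454]].
The requested entry is -179.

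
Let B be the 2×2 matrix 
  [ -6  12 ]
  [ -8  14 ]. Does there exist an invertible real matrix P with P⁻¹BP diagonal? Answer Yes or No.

Characteristic polynomial: p(t) = t^2 - 8t + 12 = (t - 6)(t - 2).
All 2 eigenvalues are distinct, so B is diagonalizable.

Yes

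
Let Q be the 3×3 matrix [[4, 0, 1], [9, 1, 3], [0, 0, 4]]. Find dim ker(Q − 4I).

Q − 4I = [[0, 0, 1], [9, -3, 3], [0, 0, 0]].
This matrix has rank 2, so its null space has dimension 3 − 2 = 1.

1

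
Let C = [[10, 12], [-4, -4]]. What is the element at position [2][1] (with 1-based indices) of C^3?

-112

Characteristic polynomial: t^2 - 6t + 8 = (t - 4)(t - 2), so the eigenvalues are 2, 4.
t=2: eigenvector (-3, 2).
t=4: eigenvector (-2, 1).
P = [[-3, -2], [2, 1]], D = diag(2, 4), P⁻¹ = [[1, 2], [-2, -3]].
C³ = P·diag(8, 64)·P⁻¹ = [[232, 336], [-112, -160]].
The requested entry is -112.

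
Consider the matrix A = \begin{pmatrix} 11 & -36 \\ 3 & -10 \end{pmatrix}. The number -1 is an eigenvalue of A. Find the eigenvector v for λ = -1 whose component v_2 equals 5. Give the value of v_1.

A + 1I = [[12, -36], [3, -9]].
Solving (A + 1I)v = 0 gives the eigenspace spanned by (15, 5).
With v_2 = 5, v = (15, 5), so v_1 = 15.

15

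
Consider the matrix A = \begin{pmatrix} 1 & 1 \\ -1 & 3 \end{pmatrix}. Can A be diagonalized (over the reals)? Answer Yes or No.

Characteristic polynomial: p(λ) = λ^2 - 4λ + 4 = (λ - 2)^2.
λ = 2 has algebraic multiplicity 2; rank(A − 2I) = 1, so geometric multiplicity = 1.
Geometric multiplicity < algebraic multiplicity, so A is not diagonalizable.

No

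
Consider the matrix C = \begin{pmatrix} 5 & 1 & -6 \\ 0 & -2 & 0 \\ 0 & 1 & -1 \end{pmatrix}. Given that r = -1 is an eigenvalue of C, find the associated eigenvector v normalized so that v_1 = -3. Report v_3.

C + 1I = [[6, 1, -6], [0, -1, 0], [0, 1, 0]].
Solving (C + 1I)v = 0 gives the eigenspace spanned by (-3, 0, -3).
With v_1 = -3, v = (-3, 0, -3), so v_3 = -3.

-3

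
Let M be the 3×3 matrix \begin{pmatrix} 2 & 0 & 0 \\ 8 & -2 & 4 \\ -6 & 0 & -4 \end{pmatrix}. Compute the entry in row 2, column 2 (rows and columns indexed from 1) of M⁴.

16

Characteristic polynomial: t^3 + 4t^2 - 4t - 16 = (t - 2)(t + 2)(t + 4), so the eigenvalues are -4, -2, 2.
t=-4: eigenvector (0, -2, 1).
t=-2: eigenvector (0, 1, 0).
t=2: eigenvector (1, 1, -1).
P = [[0, 0, 1], [-2, 1, 1], [1, 0, -1]], D = diag(-4, -2, 2), P⁻¹ = [[1, 0, 1], [1, 1, 2], [1, 0, 0]].
M⁴ = P·diag(256, 16, 16)·P⁻¹ = [[16, 0, 0], [-480, 16, -480], [240, 0, 256]].
The requested entry is 16.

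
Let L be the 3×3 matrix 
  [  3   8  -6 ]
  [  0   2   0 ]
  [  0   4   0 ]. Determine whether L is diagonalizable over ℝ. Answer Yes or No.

Characteristic polynomial: p(s) = s^3 - 5s^2 + 6s = s(s - 3)(s - 2).
All 3 eigenvalues are distinct, so L is diagonalizable.

Yes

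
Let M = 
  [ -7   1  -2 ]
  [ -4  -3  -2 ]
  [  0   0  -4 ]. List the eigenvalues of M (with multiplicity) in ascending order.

Characteristic polynomial: p(μ) = μ^3 + 14μ^2 + 65μ + 100 = (μ + 4)(μ + 5)^2.
Roots (with multiplicity): -5, -5, -4.

-5, -5, -4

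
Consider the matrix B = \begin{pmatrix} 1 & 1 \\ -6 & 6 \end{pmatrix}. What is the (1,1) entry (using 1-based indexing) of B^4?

-269

Characteristic polynomial: λ^2 - 7λ + 12 = (λ - 4)(λ - 3), so the eigenvalues are 3, 4.
λ=3: eigenvector (1, 2).
λ=4: eigenvector (1, 3).
P = [[1, 1], [2, 3]], D = diag(3, 4), P⁻¹ = [[3, -1], [-2, 1]].
B⁴ = P·diag(81, 256)·P⁻¹ = [[-269, 175], [-1050, 606]].
The requested entry is -269.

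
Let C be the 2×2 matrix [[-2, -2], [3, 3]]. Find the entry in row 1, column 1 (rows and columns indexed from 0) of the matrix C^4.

Characteristic polynomial: r^2 - r = r(r - 1), so the eigenvalues are 0, 1.
r=1: eigenvector (-2, 3).
r=0: eigenvector (1, -1).
P = [[-2, 1], [3, -1]], D = diag(1, 0), P⁻¹ = [[1, 1], [3, 2]].
C⁴ = P·diag(1, 0)·P⁻¹ = [[-2, -2], [3, 3]].
The requested entry is 3.

3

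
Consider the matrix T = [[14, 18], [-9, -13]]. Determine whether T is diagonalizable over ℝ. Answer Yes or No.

Characteristic polynomial: p(r) = r^2 - r - 20 = (r - 5)(r + 4).
All 2 eigenvalues are distinct, so T is diagonalizable.

Yes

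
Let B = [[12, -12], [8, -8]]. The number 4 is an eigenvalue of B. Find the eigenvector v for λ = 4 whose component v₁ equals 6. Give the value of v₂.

4

B − 4I = [[8, -12], [8, -12]].
Solving (B − 4I)v = 0 gives the eigenspace spanned by (6, 4).
With v₁ = 6, v = (6, 4), so v₂ = 4.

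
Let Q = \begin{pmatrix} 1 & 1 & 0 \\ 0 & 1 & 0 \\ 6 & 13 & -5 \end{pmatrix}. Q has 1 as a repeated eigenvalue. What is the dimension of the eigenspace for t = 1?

Q − 1I = [[0, 1, 0], [0, 0, 0], [6, 13, -6]].
This matrix has rank 2, so its null space has dimension 3 − 2 = 1.

1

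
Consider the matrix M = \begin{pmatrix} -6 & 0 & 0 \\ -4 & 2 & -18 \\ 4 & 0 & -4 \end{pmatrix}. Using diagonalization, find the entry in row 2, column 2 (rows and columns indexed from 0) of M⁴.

Characteristic polynomial: t^3 + 8t^2 + 4t - 48 = (t - 2)(t + 4)(t + 6), so the eigenvalues are -6, -4, 2.
t=-6: eigenvector (1, -4, -2).
t=2: eigenvector (0, 1, 0).
t=-4: eigenvector (0, 3, 1).
P = [[1, 0, 0], [-4, 1, 3], [-2, 0, 1]], D = diag(-6, 2, -4), P⁻¹ = [[1, 0, 0], [-2, 1, -3], [2, 0, 1]].
M⁴ = P·diag(1296, 16, 256)·P⁻¹ = [[1296, 0, 0], [-3680, 16, 720], [-2080, 0, 256]].
The requested entry is 256.

256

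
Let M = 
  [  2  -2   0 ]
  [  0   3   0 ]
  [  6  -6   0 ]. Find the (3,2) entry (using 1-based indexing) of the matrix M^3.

-114

Characteristic polynomial: r^3 - 5r^2 + 6r = r(r - 3)(r - 2), so the eigenvalues are 0, 2, 3.
r=2: eigenvector (1, 0, 3).
r=3: eigenvector (-2, 1, -6).
r=0: eigenvector (0, 0, 1).
P = [[1, -2, 0], [0, 1, 0], [3, -6, 1]], D = diag(2, 3, 0), P⁻¹ = [[1, 2, 0], [0, 1, 0], [-3, 0, 1]].
M³ = P·diag(8, 27, 0)·P⁻¹ = [[8, -38, 0], [0, 27, 0], [24, -114, 0]].
The requested entry is -114.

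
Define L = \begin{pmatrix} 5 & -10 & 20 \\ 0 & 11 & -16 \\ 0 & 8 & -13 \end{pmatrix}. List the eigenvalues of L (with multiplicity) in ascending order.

-5, 3, 5

Characteristic polynomial: p(μ) = μ^3 - 3μ^2 - 25μ + 75 = (μ - 5)(μ - 3)(μ + 5).
Roots (with multiplicity): -5, 3, 5.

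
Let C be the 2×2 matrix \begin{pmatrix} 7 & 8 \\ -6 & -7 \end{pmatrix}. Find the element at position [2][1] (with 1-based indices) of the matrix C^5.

Characteristic polynomial: λ^2 - 1 = (λ - 1)(λ + 1), so the eigenvalues are -1, 1.
λ=1: eigenvector (4, -3).
λ=-1: eigenvector (-1, 1).
P = [[4, -1], [-3, 1]], D = diag(1, -1), P⁻¹ = [[1, 1], [3, 4]].
C⁵ = P·diag(1, -1)·P⁻¹ = [[7, 8], [-6, -7]].
The requested entry is -6.

-6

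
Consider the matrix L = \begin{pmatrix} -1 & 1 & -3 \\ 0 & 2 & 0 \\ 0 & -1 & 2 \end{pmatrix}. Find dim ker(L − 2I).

1

L − 2I = [[-3, 1, -3], [0, 0, 0], [0, -1, 0]].
This matrix has rank 2, so its null space has dimension 3 − 2 = 1.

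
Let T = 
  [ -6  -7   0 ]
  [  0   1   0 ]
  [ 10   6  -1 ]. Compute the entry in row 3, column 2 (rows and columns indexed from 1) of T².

Characteristic polynomial: μ^3 + 6μ^2 - μ - 6 = (μ - 1)(μ + 1)(μ + 6), so the eigenvalues are -6, -1, 1.
μ=-6: eigenvector (1, 0, -2).
μ=1: eigenvector (-1, 1, -2).
μ=-1: eigenvector (0, 0, 1).
P = [[1, -1, 0], [0, 1, 0], [-2, -2, 1]], D = diag(-6, 1, -1), P⁻¹ = [[1, 1, 0], [0, 1, 0], [2, 4, 1]].
T² = P·diag(36, 1, 1)·P⁻¹ = [[36, 35, 0], [0, 1, 0], [-70, -70, 1]].
The requested entry is -70.

-70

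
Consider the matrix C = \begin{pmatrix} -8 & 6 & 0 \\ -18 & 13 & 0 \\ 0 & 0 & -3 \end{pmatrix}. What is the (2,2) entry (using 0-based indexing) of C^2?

Characteristic polynomial: λ^3 - 2λ^2 - 11λ + 12 = (λ - 4)(λ - 1)(λ + 3), so the eigenvalues are -3, 1, 4.
λ=4: eigenvector (1, 2, 0).
λ=-3: eigenvector (0, 0, 1).
λ=1: eigenvector (-2, -3, 0).
P = [[1, 0, -2], [2, 0, -3], [0, 1, 0]], D = diag(4, -3, 1), P⁻¹ = [[-3, 2, 0], [0, 0, 1], [-2, 1, 0]].
C² = P·diag(16, 9, 1)·P⁻¹ = [[-44, 30, 0], [-90, 61, 0], [0, 0, 9]].
The requested entry is 9.

9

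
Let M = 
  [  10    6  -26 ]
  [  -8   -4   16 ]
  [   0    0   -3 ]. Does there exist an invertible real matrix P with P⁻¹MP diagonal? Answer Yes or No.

Yes

Characteristic polynomial: p(r) = r^3 - 3r^2 - 10r + 24 = (r - 4)(r - 2)(r + 3).
All 3 eigenvalues are distinct, so M is diagonalizable.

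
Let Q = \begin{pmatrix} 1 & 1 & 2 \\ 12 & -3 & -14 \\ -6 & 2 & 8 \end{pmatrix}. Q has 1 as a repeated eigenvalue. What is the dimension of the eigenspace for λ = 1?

Q − 1I = [[0, 1, 2], [12, -4, -14], [-6, 2, 7]].
This matrix has rank 2, so its null space has dimension 3 − 2 = 1.

1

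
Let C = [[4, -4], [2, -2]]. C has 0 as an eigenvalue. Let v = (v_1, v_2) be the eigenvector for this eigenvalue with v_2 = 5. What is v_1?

C = [[4, -4], [2, -2]].
Solving (C)v = 0 gives the eigenspace spanned by (5, 5).
With v_2 = 5, v = (5, 5), so v_1 = 5.

5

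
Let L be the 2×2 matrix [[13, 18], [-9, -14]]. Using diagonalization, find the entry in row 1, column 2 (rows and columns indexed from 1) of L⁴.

-738

Characteristic polynomial: r^2 + r - 20 = (r - 4)(r + 5), so the eigenvalues are -5, 4.
r=4: eigenvector (-2, 1).
r=-5: eigenvector (-1, 1).
P = [[-2, -1], [1, 1]], D = diag(4, -5), P⁻¹ = [[-1, -1], [1, 2]].
L⁴ = P·diag(256, 625)·P⁻¹ = [[-113, -738], [369, 994]].
The requested entry is -738.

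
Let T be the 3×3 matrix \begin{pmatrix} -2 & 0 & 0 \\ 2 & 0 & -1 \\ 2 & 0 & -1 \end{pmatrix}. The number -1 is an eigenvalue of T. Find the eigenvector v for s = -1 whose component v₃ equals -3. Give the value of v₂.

T + 1I = [[-1, 0, 0], [2, 1, -1], [2, 0, 0]].
Solving (T + 1I)v = 0 gives the eigenspace spanned by (0, -3, -3).
With v₃ = -3, v = (0, -3, -3), so v₂ = -3.

-3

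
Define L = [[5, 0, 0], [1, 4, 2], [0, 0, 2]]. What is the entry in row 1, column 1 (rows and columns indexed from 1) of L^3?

Characteristic polynomial: r^3 - 11r^2 + 38r - 40 = (r - 5)(r - 4)(r - 2), so the eigenvalues are 2, 4, 5.
r=5: eigenvector (1, 1, 0).
r=4: eigenvector (0, 1, 0).
r=2: eigenvector (0, -1, 1).
P = [[1, 0, 0], [1, 1, -1], [0, 0, 1]], D = diag(5, 4, 2), P⁻¹ = [[1, 0, 0], [-1, 1, 1], [0, 0, 1]].
L³ = P·diag(125, 64, 8)·P⁻¹ = [[125, 0, 0], [61, 64, 56], [0, 0, 8]].
The requested entry is 125.

125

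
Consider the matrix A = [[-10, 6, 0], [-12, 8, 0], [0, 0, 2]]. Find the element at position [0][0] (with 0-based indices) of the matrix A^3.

Characteristic polynomial: μ^3 - 12μ + 16 = (μ - 2)^2(μ + 4), so the eigenvalues are -4, 2, 2.
μ=2: eigenvector (-1, -2, 0).
μ=-4: eigenvector (1, 1, 0).
μ=2: eigenvector (0, 0, 1).
P = [[-1, 1, 0], [-2, 1, 0], [0, 0, 1]], D = diag(2, -4, 2), P⁻¹ = [[1, -1, 0], [2, -1, 0], [0, 0, 1]].
A³ = P·diag(8, -64, 8)·P⁻¹ = [[-136, 72, 0], [-144, 80, 0], [0, 0, 8]].
The requested entry is -136.

-136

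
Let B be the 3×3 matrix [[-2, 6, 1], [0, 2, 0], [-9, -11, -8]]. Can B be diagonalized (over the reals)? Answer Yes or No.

No

Characteristic polynomial: p(t) = t^3 + 8t^2 + 5t - 50 = (t - 2)(t + 5)^2.
t = -5 has algebraic multiplicity 2; rank(B + 5I) = 2, so geometric multiplicity = 1.
Geometric multiplicity < algebraic multiplicity, so B is not diagonalizable.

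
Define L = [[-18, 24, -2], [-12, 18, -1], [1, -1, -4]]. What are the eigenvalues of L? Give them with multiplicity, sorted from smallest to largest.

-5, -5, 6

Characteristic polynomial: p(t) = t^3 + 4t^2 - 35t - 150 = (t - 6)(t + 5)^2.
Roots (with multiplicity): -5, -5, 6.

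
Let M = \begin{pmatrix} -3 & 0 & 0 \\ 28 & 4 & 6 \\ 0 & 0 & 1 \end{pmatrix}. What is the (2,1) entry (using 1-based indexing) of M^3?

364

Characteristic polynomial: r^3 - 2r^2 - 11r + 12 = (r - 4)(r - 1)(r + 3), so the eigenvalues are -3, 1, 4.
r=-3: eigenvector (1, -4, 0).
r=1: eigenvector (0, -2, 1).
r=4: eigenvector (0, 1, 0).
P = [[1, 0, 0], [-4, -2, 1], [0, 1, 0]], D = diag(-3, 1, 4), P⁻¹ = [[1, 0, 0], [0, 0, 1], [4, 1, 2]].
M³ = P·diag(-27, 1, 64)·P⁻¹ = [[-27, 0, 0], [364, 64, 126], [0, 0, 1]].
The requested entry is 364.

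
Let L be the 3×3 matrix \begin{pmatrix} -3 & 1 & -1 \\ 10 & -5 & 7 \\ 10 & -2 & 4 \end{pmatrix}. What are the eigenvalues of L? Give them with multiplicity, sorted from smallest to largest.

Characteristic polynomial: p(r) = r^3 + 4r^2 - 3r - 18 = (r - 2)(r + 3)^2.
Roots (with multiplicity): -3, -3, 2.

-3, -3, 2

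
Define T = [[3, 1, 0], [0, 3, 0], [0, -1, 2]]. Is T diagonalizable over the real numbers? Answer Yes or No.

Characteristic polynomial: p(s) = s^3 - 8s^2 + 21s - 18 = (s - 3)^2(s - 2).
s = 3 has algebraic multiplicity 2; rank(T − 3I) = 2, so geometric multiplicity = 1.
Geometric multiplicity < algebraic multiplicity, so T is not diagonalizable.

No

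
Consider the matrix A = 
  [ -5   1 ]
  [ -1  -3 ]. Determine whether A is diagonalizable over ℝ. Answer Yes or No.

Characteristic polynomial: p(λ) = λ^2 + 8λ + 16 = (λ + 4)^2.
λ = -4 has algebraic multiplicity 2; rank(A + 4I) = 1, so geometric multiplicity = 1.
Geometric multiplicity < algebraic multiplicity, so A is not diagonalizable.

No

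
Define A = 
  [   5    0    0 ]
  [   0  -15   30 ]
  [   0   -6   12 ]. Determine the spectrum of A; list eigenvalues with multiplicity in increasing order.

Characteristic polynomial: p(r) = r^3 - 2r^2 - 15r = r(r - 5)(r + 3).
Roots (with multiplicity): -3, 0, 5.

-3, 0, 5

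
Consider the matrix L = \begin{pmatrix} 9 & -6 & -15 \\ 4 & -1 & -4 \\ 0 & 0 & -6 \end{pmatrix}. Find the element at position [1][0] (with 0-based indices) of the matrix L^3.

Characteristic polynomial: μ^3 - 2μ^2 - 33μ + 90 = (μ - 5)(μ - 3)(μ + 6), so the eigenvalues are -6, 3, 5.
μ=5: eigenvector (3, 2, 0).
μ=3: eigenvector (1, 1, 0).
μ=-6: eigenvector (1, 0, 1).
P = [[3, 1, 1], [2, 1, 0], [0, 0, 1]], D = diag(5, 3, -6), P⁻¹ = [[1, -1, -1], [-2, 3, 2], [0, 0, 1]].
L³ = P·diag(125, 27, -216)·P⁻¹ = [[321, -294, -537], [196, -169, -196], [0, 0, -216]].
The requested entry is 196.

196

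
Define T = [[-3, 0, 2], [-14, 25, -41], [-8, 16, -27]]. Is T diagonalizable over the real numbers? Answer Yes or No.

No

Characteristic polynomial: p(μ) = μ^3 + 5μ^2 + 3μ - 9 = (μ - 1)(μ + 3)^2.
μ = -3 has algebraic multiplicity 2; rank(T + 3I) = 2, so geometric multiplicity = 1.
Geometric multiplicity < algebraic multiplicity, so T is not diagonalizable.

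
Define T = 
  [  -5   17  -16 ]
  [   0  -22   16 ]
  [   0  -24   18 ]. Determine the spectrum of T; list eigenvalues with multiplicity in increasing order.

-6, -5, 2

Characteristic polynomial: p(μ) = μ^3 + 9μ^2 + 8μ - 60 = (μ - 2)(μ + 5)(μ + 6).
Roots (with multiplicity): -6, -5, 2.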